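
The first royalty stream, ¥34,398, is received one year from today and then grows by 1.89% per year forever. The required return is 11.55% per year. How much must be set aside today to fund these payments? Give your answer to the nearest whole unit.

¥356,087

Periodic rate r = 0.1155 per year.
Growing perpetuity (Gordon): PV = PMT₁ / (r − g) = 34,398 / (r − 0.0189) = ¥356,087.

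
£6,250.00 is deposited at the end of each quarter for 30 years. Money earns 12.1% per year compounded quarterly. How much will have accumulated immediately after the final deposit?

£7,177,009.87

This is an ordinary annuity: 120 deposits of £6,250.00 at the end of each quarter.
Periodic rate r = 0.121/4 per quarter; n is counted in quarters.
FV = PMT × [((1+r)^n − 1)/r] = 6,250 × [(1+r)^120 − 1] / r = £7,177,009.87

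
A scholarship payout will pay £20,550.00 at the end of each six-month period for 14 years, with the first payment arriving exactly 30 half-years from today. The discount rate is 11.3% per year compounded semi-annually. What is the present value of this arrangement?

£58,027.27

Ordinary annuity of 28 payments, first payment at period 30.
Periodic rate r = 0.113/2 per half-year; n is counted in half-years.
The ordinary-annuity PV formula values the stream one period before the first payment (period 29); discount that back 29 periods:
PV₀ = 20,550 × [1 − (1+r)^−28] / r × (1+r)^−29 = £58,027.27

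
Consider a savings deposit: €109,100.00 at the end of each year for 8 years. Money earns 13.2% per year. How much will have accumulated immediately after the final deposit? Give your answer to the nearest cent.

€1,402,034.09

This is an ordinary annuity: 8 deposits of €109,100.00 at the end of each year.
Periodic rate r = 0.132 per year.
FV = PMT × [((1+r)^n − 1)/r] = 109,100 × [(1+r)^8 − 1] / r = €1,402,034.09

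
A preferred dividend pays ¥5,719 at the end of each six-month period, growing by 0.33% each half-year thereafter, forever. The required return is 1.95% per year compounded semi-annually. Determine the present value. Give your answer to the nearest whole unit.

Periodic rate r = 0.0195/2 per half-year.
Growing perpetuity (Gordon): PV = PMT₁ / (r − g) = 5,719 / (r − 0.0033) = ¥886,667.

¥886,667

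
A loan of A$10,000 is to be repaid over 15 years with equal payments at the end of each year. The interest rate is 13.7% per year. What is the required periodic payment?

Level ordinary annuity; solve PV = PMT × [(1 − (1+r)^−n)/r] for PMT.
Periodic rate r = 0.137 per year.
With n = 15: PMT = 10,000 / ([(1 − (1+r)^−n)/r]) = A$1,603.74

A$1,603.74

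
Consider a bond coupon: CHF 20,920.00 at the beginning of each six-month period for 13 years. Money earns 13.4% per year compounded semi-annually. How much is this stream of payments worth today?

CHF 271,445.84

This is an annuity due: 26 payments of CHF 20,920.00 at the beginning of each six-month period.
Periodic rate r = 0.134/2 per half-year; n is counted in half-years.
PV = PMT × [(1 − (1+r)^−n)/r] × (1+r) = 20,920 × [1 − (1+r)^−26] / r × (1+r) = CHF 271,445.84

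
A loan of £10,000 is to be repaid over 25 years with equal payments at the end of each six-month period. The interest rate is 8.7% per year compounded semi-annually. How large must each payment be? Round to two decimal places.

£493.73

Level ordinary annuity; solve PV = PMT × [(1 − (1+r)^−n)/r] for PMT.
Periodic rate r = 0.087/2 per half-year; n is counted in half-years.
With n = 50: PMT = 10,000 / ([(1 − (1+r)^−n)/r]) = £493.73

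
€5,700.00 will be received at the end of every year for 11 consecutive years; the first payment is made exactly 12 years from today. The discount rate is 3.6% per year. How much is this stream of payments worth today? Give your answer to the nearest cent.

€34,583.14

Ordinary annuity of 11 payments, first payment at period 12.
Periodic rate r = 0.036 per year.
The ordinary-annuity PV formula values the stream one period before the first payment (period 11); discount that back 11 periods:
PV₀ = 5,700 × [1 − (1+r)^−11] / r × (1+r)^−11 = €34,583.14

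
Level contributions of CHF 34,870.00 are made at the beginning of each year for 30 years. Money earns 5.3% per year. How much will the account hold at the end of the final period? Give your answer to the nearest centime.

CHF 2,568,992.37

This is an annuity due: 30 deposits of CHF 34,870.00 at the beginning of each year.
Periodic rate r = 0.053 per year.
FV = PMT × [((1+r)^n − 1)/r] × (1+r) = 34,870 × [(1+r)^30 − 1] / r × (1+r) = CHF 2,568,992.37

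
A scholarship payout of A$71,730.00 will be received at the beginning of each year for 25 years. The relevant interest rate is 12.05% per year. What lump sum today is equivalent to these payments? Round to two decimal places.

This is an annuity due: 25 payments of A$71,730.00 at the beginning of each year.
Periodic rate r = 0.1205 per year.
PV = PMT × [(1 − (1+r)^−n)/r] × (1+r) = 71,730 × [1 − (1+r)^−25] / r × (1+r) = A$628,199.94

A$628,199.94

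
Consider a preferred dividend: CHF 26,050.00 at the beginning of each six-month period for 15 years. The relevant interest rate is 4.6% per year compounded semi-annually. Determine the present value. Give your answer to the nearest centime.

CHF 572,943.47

This is an annuity due: 30 payments of CHF 26,050.00 at the beginning of each six-month period.
Periodic rate r = 0.046/2 per half-year; n is counted in half-years.
PV = PMT × [(1 − (1+r)^−n)/r] × (1+r) = 26,050 × [1 − (1+r)^−30] / r × (1+r) = CHF 572,943.47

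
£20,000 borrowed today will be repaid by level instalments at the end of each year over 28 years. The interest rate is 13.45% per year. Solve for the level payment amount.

£2,770.93

Level ordinary annuity; solve PV = PMT × [(1 − (1+r)^−n)/r] for PMT.
Periodic rate r = 0.1345 per year.
With n = 28: PMT = 20,000 / ([(1 − (1+r)^−n)/r]) = £2,770.93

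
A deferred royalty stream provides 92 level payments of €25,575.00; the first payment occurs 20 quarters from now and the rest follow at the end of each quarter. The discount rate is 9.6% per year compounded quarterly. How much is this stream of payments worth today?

Ordinary annuity of 92 payments, first payment at period 20.
Periodic rate r = 0.096/4 per quarter; n is counted in quarters.
The ordinary-annuity PV formula values the stream one period before the first payment (period 19); discount that back 19 periods:
PV₀ = 25,575 × [1 − (1+r)^−92] / r × (1+r)^−19 = €602,441.24

€602,441.24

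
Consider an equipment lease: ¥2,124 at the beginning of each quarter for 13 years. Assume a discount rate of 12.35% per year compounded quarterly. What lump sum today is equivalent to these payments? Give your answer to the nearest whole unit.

¥56,328

This is an annuity due: 52 payments of ¥2,124 at the beginning of each quarter.
Periodic rate r = 0.1235/4 per quarter; n is counted in quarters.
PV = PMT × [(1 − (1+r)^−n)/r] × (1+r) = 2,124 × [1 − (1+r)^−52] / r × (1+r) = ¥56,328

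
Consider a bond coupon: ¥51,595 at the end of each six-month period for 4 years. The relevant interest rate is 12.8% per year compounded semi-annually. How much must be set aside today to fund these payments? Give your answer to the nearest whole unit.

This is an ordinary annuity: 8 payments of ¥51,595 at the end of each six-month period.
Periodic rate r = 0.128/2 per half-year; n is counted in half-years.
PV = PMT × [(1 − (1+r)^−n)/r] = 51,595 × [1 − (1+r)^−8] / r = ¥315,383

¥315,383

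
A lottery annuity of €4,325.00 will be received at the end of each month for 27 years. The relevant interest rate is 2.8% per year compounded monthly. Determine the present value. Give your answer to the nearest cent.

This is an ordinary annuity: 324 payments of €4,325.00 at the end of each month.
Periodic rate r = 0.028/12 per month; n is counted in months.
PV = PMT × [(1 − (1+r)^−n)/r] = 4,325 × [1 − (1+r)^−324] / r = €982,477.17

€982,477.17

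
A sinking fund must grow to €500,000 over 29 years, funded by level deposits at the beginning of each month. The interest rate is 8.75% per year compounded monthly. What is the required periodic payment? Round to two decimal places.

Level annuity due; solve FV = PMT × [((1+r)^n − 1)/r] × (1+r) for PMT.
Periodic rate r = 0.0875/12 per month; n is counted in months.
With n = 348: PMT = 500,000 / ([((1+r)^n − 1)/r] × (1+r)) = €313.86

€313.86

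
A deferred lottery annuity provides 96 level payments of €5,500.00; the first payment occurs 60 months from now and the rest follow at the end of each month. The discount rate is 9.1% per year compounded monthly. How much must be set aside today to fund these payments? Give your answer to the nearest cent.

Ordinary annuity of 96 payments, first payment at period 60.
Periodic rate r = 0.091/12 per month; n is counted in months.
The ordinary-annuity PV formula values the stream one period before the first payment (period 59); discount that back 59 periods:
PV₀ = 5,500 × [1 − (1+r)^−96] / r × (1+r)^−59 = €239,554.78

€239,554.78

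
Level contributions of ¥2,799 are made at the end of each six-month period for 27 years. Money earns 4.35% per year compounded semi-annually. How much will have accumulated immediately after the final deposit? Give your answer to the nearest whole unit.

¥282,606

This is an ordinary annuity: 54 deposits of ¥2,799 at the end of each six-month period.
Periodic rate r = 0.0435/2 per half-year; n is counted in half-years.
FV = PMT × [((1+r)^n − 1)/r] = 2,799 × [(1+r)^54 − 1] / r = ¥282,606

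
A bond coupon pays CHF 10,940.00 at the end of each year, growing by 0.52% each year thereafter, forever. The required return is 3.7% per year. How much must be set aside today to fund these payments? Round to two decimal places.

Periodic rate r = 0.037 per year.
Growing perpetuity (Gordon): PV = PMT₁ / (r − g) = 10,940 / (r − 0.0052) = CHF 344,025.16.

CHF 344,025.16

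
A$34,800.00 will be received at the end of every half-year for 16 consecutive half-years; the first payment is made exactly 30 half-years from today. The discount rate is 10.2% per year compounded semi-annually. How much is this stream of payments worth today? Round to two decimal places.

Ordinary annuity of 16 payments, first payment at period 30.
Periodic rate r = 0.102/2 per half-year; n is counted in half-years.
The ordinary-annuity PV formula values the stream one period before the first payment (period 29); discount that back 29 periods:
PV₀ = 34,800 × [1 − (1+r)^−16] / r × (1+r)^−29 = A$88,502.33

A$88,502.33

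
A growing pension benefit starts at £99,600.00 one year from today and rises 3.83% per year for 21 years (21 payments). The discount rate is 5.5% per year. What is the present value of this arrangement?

£1,698,068.93

Periodic rate r = 0.055 per year.
Growing ordinary annuity: PV = PMT₁ × [1 − ((1+g)/(1+r))^n] / (r − g) = 99,600 × [1 − ((1+0.0383)/(1+r))^21] / (r − 0.0383) = £1,698,068.93.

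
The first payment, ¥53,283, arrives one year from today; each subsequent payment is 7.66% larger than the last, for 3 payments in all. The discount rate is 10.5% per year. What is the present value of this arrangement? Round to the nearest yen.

¥140,974

Periodic rate r = 0.105 per year.
Growing ordinary annuity: PV = PMT₁ × [1 − ((1+g)/(1+r))^n] / (r − g) = 53,283 × [1 − ((1+0.0766)/(1+r))^3] / (r − 0.0766) = ¥140,974.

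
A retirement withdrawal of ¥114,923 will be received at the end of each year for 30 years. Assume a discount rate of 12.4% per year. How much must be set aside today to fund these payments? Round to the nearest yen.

¥899,002

This is an ordinary annuity: 30 payments of ¥114,923 at the end of each year.
Periodic rate r = 0.124 per year.
PV = PMT × [(1 − (1+r)^−n)/r] = 114,923 × [1 − (1+r)^−30] / r = ¥899,002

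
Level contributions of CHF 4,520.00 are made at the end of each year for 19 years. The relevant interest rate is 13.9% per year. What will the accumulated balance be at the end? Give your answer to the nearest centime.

This is an ordinary annuity: 19 deposits of CHF 4,520.00 at the end of each year.
Periodic rate r = 0.139 per year.
FV = PMT × [((1+r)^n − 1)/r] = 4,520 × [(1+r)^19 − 1] / r = CHF 353,026.41

CHF 353,026.41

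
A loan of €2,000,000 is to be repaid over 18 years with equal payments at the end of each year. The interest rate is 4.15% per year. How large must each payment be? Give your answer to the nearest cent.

€159,918.83

Level ordinary annuity; solve PV = PMT × [(1 − (1+r)^−n)/r] for PMT.
Periodic rate r = 0.0415 per year.
With n = 18: PMT = 2,000,000 / ([(1 − (1+r)^−n)/r]) = €159,918.83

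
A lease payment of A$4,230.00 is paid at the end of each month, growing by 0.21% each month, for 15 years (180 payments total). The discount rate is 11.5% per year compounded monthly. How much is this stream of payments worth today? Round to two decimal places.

Periodic rate r = 0.115/12 per month; n is counted in months.
Growing ordinary annuity: PV = PMT₁ × [1 − ((1+g)/(1+r))^n] / (r − g) = 4,230 × [1 − ((1+0.0021)/(1+r))^180] / (r − 0.0021) = A$417,125.31.

A$417,125.31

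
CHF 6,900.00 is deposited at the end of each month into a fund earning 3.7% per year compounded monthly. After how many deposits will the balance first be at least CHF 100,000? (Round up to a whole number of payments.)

Periodic rate r = 0.037/12 per month; n is counted in months.
Ordinary annuity FV: 100,000 = 6,900 × [((1+r)^n − 1)/r].
(1+r)^n = 1 + 100,000 × r / 6,900, so n = ln(1 + 100,000·r/6,900) / ln(1+r) = 14.20.
Round up to a whole number of payments: n = 15.

15 payments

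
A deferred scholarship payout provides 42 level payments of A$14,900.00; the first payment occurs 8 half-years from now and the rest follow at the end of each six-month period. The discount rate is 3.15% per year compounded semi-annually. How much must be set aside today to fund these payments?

A$408,106.99

Ordinary annuity of 42 payments, first payment at period 8.
Periodic rate r = 0.0315/2 per half-year; n is counted in half-years.
The ordinary-annuity PV formula values the stream one period before the first payment (period 7); discount that back 7 periods:
PV₀ = 14,900 × [1 − (1+r)^−42] / r × (1+r)^−7 = A$408,106.99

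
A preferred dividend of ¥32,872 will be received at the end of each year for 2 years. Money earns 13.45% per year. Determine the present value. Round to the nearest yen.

¥54,515

This is an ordinary annuity: 2 payments of ¥32,872 at the end of each year.
Periodic rate r = 0.1345 per year.
PV = PMT × [(1 − (1+r)^−n)/r] = 32,872 × [1 − (1+r)^−2] / r = ¥54,515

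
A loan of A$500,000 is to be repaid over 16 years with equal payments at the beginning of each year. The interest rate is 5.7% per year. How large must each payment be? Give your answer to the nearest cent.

A$45,848.44

Level annuity due; solve PV = PMT × [(1 − (1+r)^−n)/r] × (1+r) for PMT.
Periodic rate r = 0.057 per year.
With n = 16: PMT = 500,000 / ([(1 − (1+r)^−n)/r] × (1+r)) = A$45,848.44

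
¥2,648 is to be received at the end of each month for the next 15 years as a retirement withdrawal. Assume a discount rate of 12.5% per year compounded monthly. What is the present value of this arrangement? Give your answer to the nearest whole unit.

This is an ordinary annuity: 180 payments of ¥2,648 at the end of each month.
Periodic rate r = 0.125/12 per month; n is counted in months.
PV = PMT × [(1 − (1+r)^−n)/r] = 2,648 × [1 − (1+r)^−180] / r = ¥214,844

¥214,844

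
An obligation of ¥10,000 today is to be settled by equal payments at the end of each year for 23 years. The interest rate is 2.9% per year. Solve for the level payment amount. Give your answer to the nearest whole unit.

¥602

Level ordinary annuity; solve PV = PMT × [(1 − (1+r)^−n)/r] for PMT.
Periodic rate r = 0.029 per year.
With n = 23: PMT = 10,000 / ([(1 − (1+r)^−n)/r]) = ¥602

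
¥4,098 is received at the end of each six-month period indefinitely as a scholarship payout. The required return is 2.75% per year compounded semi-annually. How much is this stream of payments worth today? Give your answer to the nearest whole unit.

Periodic rate r = 0.0275/2 per half-year.
Level perpetuity: PV = PMT / r = 4,098 / (0.0275/2) = ¥298,036.

¥298,036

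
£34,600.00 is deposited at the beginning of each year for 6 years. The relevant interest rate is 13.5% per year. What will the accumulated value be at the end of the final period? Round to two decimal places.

£330,993.40

This is an annuity due: 6 deposits of £34,600.00 at the beginning of each year.
Periodic rate r = 0.135 per year.
FV = PMT × [((1+r)^n − 1)/r] × (1+r) = 34,600 × [(1+r)^6 − 1] / r × (1+r) = £330,993.40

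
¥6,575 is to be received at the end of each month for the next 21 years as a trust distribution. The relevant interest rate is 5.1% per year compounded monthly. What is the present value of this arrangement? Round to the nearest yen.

This is an ordinary annuity: 252 payments of ¥6,575 at the end of each month.
Periodic rate r = 0.051/12 per month; n is counted in months.
PV = PMT × [(1 − (1+r)^−n)/r] = 6,575 × [1 − (1+r)^−252] / r = ¥1,015,730

¥1,015,730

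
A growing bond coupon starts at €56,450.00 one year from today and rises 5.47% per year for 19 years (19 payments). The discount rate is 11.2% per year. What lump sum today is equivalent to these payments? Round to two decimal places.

€624,613.44

Periodic rate r = 0.112 per year.
Growing ordinary annuity: PV = PMT₁ × [1 − ((1+g)/(1+r))^n] / (r − g) = 56,450 × [1 − ((1+0.0547)/(1+r))^19] / (r − 0.0547) = €624,613.44.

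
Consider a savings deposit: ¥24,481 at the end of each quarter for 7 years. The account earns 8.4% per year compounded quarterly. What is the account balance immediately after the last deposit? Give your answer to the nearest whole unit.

¥920,317

This is an ordinary annuity: 28 deposits of ¥24,481 at the end of each quarter.
Periodic rate r = 0.084/4 per quarter; n is counted in quarters.
FV = PMT × [((1+r)^n − 1)/r] = 24,481 × [(1+r)^28 − 1] / r = ¥920,317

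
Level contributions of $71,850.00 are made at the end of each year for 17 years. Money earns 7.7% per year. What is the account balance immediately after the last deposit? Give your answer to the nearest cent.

This is an ordinary annuity: 17 deposits of $71,850.00 at the end of each year.
Periodic rate r = 0.077 per year.
FV = PMT × [((1+r)^n − 1)/r] = 71,850 × [(1+r)^17 − 1] / r = $2,359,968.59

$2,359,968.59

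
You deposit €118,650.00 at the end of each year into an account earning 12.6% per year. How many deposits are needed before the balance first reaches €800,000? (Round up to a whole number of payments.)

Periodic rate r = 0.126 per year.
Ordinary annuity FV: 800,000 = 118,650 × [((1+r)^n − 1)/r].
(1+r)^n = 1 + 800,000 × r / 118,650, so n = ln(1 + 800,000·r/118,650) / ln(1+r) = 5.18.
Round up to a whole number of payments: n = 6.

6 payments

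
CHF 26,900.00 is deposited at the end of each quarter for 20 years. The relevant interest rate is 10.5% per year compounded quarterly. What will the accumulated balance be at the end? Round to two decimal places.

This is an ordinary annuity: 80 deposits of CHF 26,900.00 at the end of each quarter.
Periodic rate r = 0.105/4 per quarter; n is counted in quarters.
FV = PMT × [((1+r)^n − 1)/r] = 26,900 × [(1+r)^80 − 1] / r = CHF 7,119,966.04

CHF 7,119,966.04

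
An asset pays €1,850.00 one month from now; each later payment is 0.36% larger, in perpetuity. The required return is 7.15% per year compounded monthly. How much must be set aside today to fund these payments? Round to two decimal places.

Periodic rate r = 0.0715/12 per month.
Growing perpetuity (Gordon): PV = PMT₁ / (r − g) = 1,850 / (r − 0.0036) = €784,452.30.

€784,452.30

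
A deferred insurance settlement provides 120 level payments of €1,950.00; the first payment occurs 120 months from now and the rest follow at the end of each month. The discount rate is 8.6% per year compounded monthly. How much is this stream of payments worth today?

Ordinary annuity of 120 payments, first payment at period 120.
Periodic rate r = 0.086/12 per month; n is counted in months.
The ordinary-annuity PV formula values the stream one period before the first payment (period 119); discount that back 119 periods:
PV₀ = 1,950 × [1 − (1+r)^−120] / r × (1+r)^−119 = €66,947.07

€66,947.07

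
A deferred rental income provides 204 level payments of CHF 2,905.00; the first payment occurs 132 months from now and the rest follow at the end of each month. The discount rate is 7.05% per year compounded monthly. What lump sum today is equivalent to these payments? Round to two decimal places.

Ordinary annuity of 204 payments, first payment at period 132.
Periodic rate r = 0.0705/12 per month; n is counted in months.
The ordinary-annuity PV formula values the stream one period before the first payment (period 131); discount that back 131 periods:
PV₀ = 2,905 × [1 − (1+r)^−204] / r × (1+r)^−131 = CHF 160,062.02

CHF 160,062.02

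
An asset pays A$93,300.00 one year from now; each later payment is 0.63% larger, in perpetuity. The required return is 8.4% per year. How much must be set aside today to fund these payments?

A$1,200,772.20

Periodic rate r = 0.084 per year.
Growing perpetuity (Gordon): PV = PMT₁ / (r − g) = 93,300 / (r − 0.0063) = A$1,200,772.20.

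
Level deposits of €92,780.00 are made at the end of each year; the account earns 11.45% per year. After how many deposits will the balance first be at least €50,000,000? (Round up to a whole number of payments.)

39 payments

Periodic rate r = 0.1145 per year.
Ordinary annuity FV: 50,000,000 = 92,780 × [((1+r)^n − 1)/r].
(1+r)^n = 1 + 50,000,000 × r / 92,780, so n = ln(1 + 50,000,000·r/92,780) / ln(1+r) = 38.18.
Round up to a whole number of payments: n = 39.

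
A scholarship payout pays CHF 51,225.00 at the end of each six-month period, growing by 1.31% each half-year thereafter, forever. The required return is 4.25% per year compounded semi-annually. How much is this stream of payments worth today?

Periodic rate r = 0.0425/2 per half-year.
Growing perpetuity (Gordon): PV = PMT₁ / (r − g) = 51,225 / (r − 0.0131) = CHF 6,285,276.07.

CHF 6,285,276.07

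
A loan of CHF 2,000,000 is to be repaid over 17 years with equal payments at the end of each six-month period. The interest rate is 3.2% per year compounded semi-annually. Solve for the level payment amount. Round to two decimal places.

CHF 76,725.12

Level ordinary annuity; solve PV = PMT × [(1 − (1+r)^−n)/r] for PMT.
Periodic rate r = 0.032/2 per half-year; n is counted in half-years.
With n = 34: PMT = 2,000,000 / ([(1 − (1+r)^−n)/r]) = CHF 76,725.12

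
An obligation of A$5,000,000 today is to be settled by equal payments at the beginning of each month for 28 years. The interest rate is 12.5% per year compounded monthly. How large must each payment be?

Level annuity due; solve PV = PMT × [(1 − (1+r)^−n)/r] × (1+r) for PMT.
Periodic rate r = 0.125/12 per month; n is counted in months.
With n = 336: PMT = 5,000,000 / ([(1 − (1+r)^−n)/r] × (1+r)) = A$53,181.68

A$53,181.68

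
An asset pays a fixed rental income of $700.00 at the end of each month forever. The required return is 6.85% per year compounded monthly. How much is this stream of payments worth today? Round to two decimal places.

$122,627.74

Periodic rate r = 0.0685/12 per month.
Level perpetuity: PV = PMT / r = 700 / (0.0685/12) = $122,627.74.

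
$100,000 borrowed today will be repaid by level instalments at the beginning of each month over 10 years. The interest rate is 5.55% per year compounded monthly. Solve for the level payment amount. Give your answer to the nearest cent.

Level annuity due; solve PV = PMT × [(1 − (1+r)^−n)/r] × (1+r) for PMT.
Periodic rate r = 0.0555/12 per month; n is counted in months.
With n = 120: PMT = 100,000 / ([(1 − (1+r)^−n)/r] × (1+r)) = $1,082.73

$1,082.73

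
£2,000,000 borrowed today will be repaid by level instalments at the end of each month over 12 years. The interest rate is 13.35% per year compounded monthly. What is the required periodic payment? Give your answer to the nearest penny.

Level ordinary annuity; solve PV = PMT × [(1 − (1+r)^−n)/r] for PMT.
Periodic rate r = 0.1335/12 per month; n is counted in months.
With n = 144: PMT = 2,000,000 / ([(1 − (1+r)^−n)/r]) = £27,927.12

£27,927.12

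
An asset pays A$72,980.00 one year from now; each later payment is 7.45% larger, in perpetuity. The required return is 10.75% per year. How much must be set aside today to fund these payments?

A$2,211,515.15

Periodic rate r = 0.1075 per year.
Growing perpetuity (Gordon): PV = PMT₁ / (r − g) = 72,980 / (r − 0.0745) = A$2,211,515.15.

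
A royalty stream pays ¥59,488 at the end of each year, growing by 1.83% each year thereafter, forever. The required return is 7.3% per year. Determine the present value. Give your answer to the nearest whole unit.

Periodic rate r = 0.073 per year.
Growing perpetuity (Gordon): PV = PMT₁ / (r − g) = 59,488 / (r − 0.0183) = ¥1,087,532.

¥1,087,532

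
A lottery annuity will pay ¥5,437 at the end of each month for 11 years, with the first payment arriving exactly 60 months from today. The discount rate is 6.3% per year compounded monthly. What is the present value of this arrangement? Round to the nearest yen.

Ordinary annuity of 132 payments, first payment at period 60.
Periodic rate r = 0.063/12 per month; n is counted in months.
The ordinary-annuity PV formula values the stream one period before the first payment (period 59); discount that back 59 periods:
PV₀ = 5,437 × [1 − (1+r)^−132] / r × (1+r)^−59 = ¥379,443

¥379,443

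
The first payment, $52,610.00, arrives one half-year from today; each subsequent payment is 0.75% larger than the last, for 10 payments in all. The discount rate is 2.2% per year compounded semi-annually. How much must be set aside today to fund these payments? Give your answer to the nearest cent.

$512,343.51

Periodic rate r = 0.022/2 per half-year; n is counted in half-years.
Growing ordinary annuity: PV = PMT₁ × [1 − ((1+g)/(1+r))^n] / (r − g) = 52,610 × [1 − ((1+0.0075)/(1+r))^10] / (r − 0.0075) = $512,343.51.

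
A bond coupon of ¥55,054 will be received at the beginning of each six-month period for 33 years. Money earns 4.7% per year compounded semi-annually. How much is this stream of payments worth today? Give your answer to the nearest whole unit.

This is an annuity due: 66 payments of ¥55,054 at the beginning of each six-month period.
Periodic rate r = 0.047/2 per half-year; n is counted in half-years.
PV = PMT × [(1 − (1+r)^−n)/r] × (1+r) = 55,054 × [1 − (1+r)^−66] / r × (1+r) = ¥1,880,158

¥1,880,158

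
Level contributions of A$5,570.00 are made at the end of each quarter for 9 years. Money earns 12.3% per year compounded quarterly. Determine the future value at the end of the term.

A$357,789.41

This is an ordinary annuity: 36 deposits of A$5,570.00 at the end of each quarter.
Periodic rate r = 0.123/4 per quarter; n is counted in quarters.
FV = PMT × [((1+r)^n − 1)/r] = 5,570 × [(1+r)^36 − 1] / r = A$357,789.41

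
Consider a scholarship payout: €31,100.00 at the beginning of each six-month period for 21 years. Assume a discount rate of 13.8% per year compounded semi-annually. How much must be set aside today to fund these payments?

€452,594.87

This is an annuity due: 42 payments of €31,100.00 at the beginning of each six-month period.
Periodic rate r = 0.138/2 per half-year; n is counted in half-years.
PV = PMT × [(1 − (1+r)^−n)/r] × (1+r) = 31,100 × [1 − (1+r)^−42] / r × (1+r) = €452,594.87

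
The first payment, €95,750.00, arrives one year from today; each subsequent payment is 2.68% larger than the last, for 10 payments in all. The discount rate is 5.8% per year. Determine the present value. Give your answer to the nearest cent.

Periodic rate r = 0.058 per year.
Growing ordinary annuity: PV = PMT₁ × [1 − ((1+g)/(1+r))^n] / (r − g) = 95,750 × [1 − ((1+0.0268)/(1+r))^10] / (r − 0.0268) = €793,885.58.

€793,885.58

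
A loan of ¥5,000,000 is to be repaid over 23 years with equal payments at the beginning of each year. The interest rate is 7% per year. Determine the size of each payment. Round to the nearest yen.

Level annuity due; solve PV = PMT × [(1 − (1+r)^−n)/r] × (1+r) for PMT.
Periodic rate r = 0.07 per year.
With n = 23: PMT = 5,000,000 / ([(1 − (1+r)^−n)/r] × (1+r)) = ¥414,551

¥414,551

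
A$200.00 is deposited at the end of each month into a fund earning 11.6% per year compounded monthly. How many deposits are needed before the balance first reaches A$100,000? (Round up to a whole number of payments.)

184 payments

Periodic rate r = 0.116/12 per month; n is counted in months.
Ordinary annuity FV: 100,000 = 200 × [((1+r)^n − 1)/r].
(1+r)^n = 1 + 100,000 × r / 200, so n = ln(1 + 100,000·r/200) / ln(1+r) = 183.32.
Round up to a whole number of payments: n = 184.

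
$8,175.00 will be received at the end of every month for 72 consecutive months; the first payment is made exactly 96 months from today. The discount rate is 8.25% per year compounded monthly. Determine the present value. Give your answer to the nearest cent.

Ordinary annuity of 72 payments, first payment at period 96.
Periodic rate r = 0.0825/12 per month; n is counted in months.
The ordinary-annuity PV formula values the stream one period before the first payment (period 95); discount that back 95 periods:
PV₀ = 8,175 × [1 − (1+r)^−72] / r × (1+r)^−95 = $241,506.18

$241,506.18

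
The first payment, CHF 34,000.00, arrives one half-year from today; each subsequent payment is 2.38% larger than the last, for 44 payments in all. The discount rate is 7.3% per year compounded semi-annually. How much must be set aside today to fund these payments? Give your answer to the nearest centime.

CHF 1,120,872.86

Periodic rate r = 0.073/2 per half-year; n is counted in half-years.
Growing ordinary annuity: PV = PMT₁ × [1 − ((1+g)/(1+r))^n] / (r − g) = 34,000 × [1 − ((1+0.0238)/(1+r))^44] / (r − 0.0238) = CHF 1,120,872.86.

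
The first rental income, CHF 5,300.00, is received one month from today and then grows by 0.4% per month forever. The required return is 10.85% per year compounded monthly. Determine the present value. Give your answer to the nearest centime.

CHF 1,051,239.67

Periodic rate r = 0.1085/12 per month.
Growing perpetuity (Gordon): PV = PMT₁ / (r − g) = 5,300 / (r − 0.004) = CHF 1,051,239.67.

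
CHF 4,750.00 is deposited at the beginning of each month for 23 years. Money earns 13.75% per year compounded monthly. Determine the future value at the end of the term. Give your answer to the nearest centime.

CHF 9,311,924.52

This is an annuity due: 276 deposits of CHF 4,750.00 at the beginning of each month.
Periodic rate r = 0.1375/12 per month; n is counted in months.
FV = PMT × [((1+r)^n − 1)/r] × (1+r) = 4,750 × [(1+r)^276 − 1] / r × (1+r) = CHF 9,311,924.52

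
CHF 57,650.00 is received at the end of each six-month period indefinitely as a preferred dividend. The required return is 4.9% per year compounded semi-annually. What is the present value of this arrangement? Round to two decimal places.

Periodic rate r = 0.049/2 per half-year.
Level perpetuity: PV = PMT / r = 57,650 / (0.049/2) = CHF 2,353,061.22.

CHF 2,353,061.22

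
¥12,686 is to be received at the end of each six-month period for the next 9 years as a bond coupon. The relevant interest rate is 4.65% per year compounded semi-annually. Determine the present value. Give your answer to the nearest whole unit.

¥184,865

This is an ordinary annuity: 18 payments of ¥12,686 at the end of each six-month period.
Periodic rate r = 0.0465/2 per half-year; n is counted in half-years.
PV = PMT × [(1 − (1+r)^−n)/r] = 12,686 × [1 − (1+r)^−18] / r = ¥184,865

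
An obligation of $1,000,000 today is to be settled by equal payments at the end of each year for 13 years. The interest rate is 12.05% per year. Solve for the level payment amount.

Level ordinary annuity; solve PV = PMT × [(1 − (1+r)^−n)/r] for PMT.
Periodic rate r = 0.1205 per year.
With n = 13: PMT = 1,000,000 / ([(1 − (1+r)^−n)/r]) = $156,057.42

$156,057.42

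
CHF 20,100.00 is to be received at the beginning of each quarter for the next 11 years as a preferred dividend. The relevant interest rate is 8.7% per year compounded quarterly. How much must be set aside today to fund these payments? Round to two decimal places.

This is an annuity due: 44 payments of CHF 20,100.00 at the beginning of each quarter.
Periodic rate r = 0.087/4 per quarter; n is counted in quarters.
PV = PMT × [(1 − (1+r)^−n)/r] × (1+r) = 20,100 × [1 − (1+r)^−44] / r × (1+r) = CHF 577,870.38

CHF 577,870.38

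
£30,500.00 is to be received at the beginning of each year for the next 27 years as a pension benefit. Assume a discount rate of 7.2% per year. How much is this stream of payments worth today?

This is an annuity due: 27 payments of £30,500.00 at the beginning of each year.
Periodic rate r = 0.072 per year.
PV = PMT × [(1 − (1+r)^−n)/r] × (1+r) = 30,500 × [1 − (1+r)^−27] / r × (1+r) = £384,624.21

£384,624.21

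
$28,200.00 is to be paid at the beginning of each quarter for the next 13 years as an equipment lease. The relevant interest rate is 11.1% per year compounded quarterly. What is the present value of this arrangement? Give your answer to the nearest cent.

$792,808.26

This is an annuity due: 52 payments of $28,200.00 at the beginning of each quarter.
Periodic rate r = 0.111/4 per quarter; n is counted in quarters.
PV = PMT × [(1 − (1+r)^−n)/r] × (1+r) = 28,200 × [1 − (1+r)^−52] / r × (1+r) = $792,808.26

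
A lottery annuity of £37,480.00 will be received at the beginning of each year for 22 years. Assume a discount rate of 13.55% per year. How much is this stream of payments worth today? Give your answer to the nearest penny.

This is an annuity due: 22 payments of £37,480.00 at the beginning of each year.
Periodic rate r = 0.1355 per year.
PV = PMT × [(1 − (1+r)^−n)/r] × (1+r) = 37,480 × [1 − (1+r)^−22] / r × (1+r) = £294,901.55

£294,901.55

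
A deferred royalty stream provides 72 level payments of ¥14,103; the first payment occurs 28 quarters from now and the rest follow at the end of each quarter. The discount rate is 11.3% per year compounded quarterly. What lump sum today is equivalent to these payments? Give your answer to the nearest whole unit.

Ordinary annuity of 72 payments, first payment at period 28.
Periodic rate r = 0.113/4 per quarter; n is counted in quarters.
The ordinary-annuity PV formula values the stream one period before the first payment (period 27); discount that back 27 periods:
PV₀ = 14,103 × [1 − (1+r)^−72] / r × (1+r)^−27 = ¥203,642

¥203,642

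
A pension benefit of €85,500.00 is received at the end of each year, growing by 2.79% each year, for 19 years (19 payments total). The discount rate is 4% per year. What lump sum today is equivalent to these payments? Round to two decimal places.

€1,408,756.52

Periodic rate r = 0.04 per year.
Growing ordinary annuity: PV = PMT₁ × [1 − ((1+g)/(1+r))^n] / (r − g) = 85,500 × [1 − ((1+0.0279)/(1+r))^19] / (r − 0.0279) = €1,408,756.52.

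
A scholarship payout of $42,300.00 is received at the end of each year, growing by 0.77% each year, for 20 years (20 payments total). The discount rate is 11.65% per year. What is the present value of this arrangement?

$338,764.64

Periodic rate r = 0.1165 per year.
Growing ordinary annuity: PV = PMT₁ × [1 − ((1+g)/(1+r))^n] / (r − g) = 42,300 × [1 − ((1+0.0077)/(1+r))^20] / (r − 0.0077) = $338,764.64.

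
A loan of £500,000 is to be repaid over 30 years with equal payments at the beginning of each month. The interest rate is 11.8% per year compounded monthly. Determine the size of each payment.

Level annuity due; solve PV = PMT × [(1 − (1+r)^−n)/r] × (1+r) for PMT.
Periodic rate r = 0.118/12 per month; n is counted in months.
With n = 360: PMT = 500,000 / ([(1 − (1+r)^−n)/r] × (1+r)) = £5,016.89

£5,016.89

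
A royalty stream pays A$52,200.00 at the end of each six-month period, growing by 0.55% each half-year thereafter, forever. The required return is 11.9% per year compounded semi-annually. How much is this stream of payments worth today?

A$966,666.67

Periodic rate r = 0.119/2 per half-year.
Growing perpetuity (Gordon): PV = PMT₁ / (r − g) = 52,200 / (r − 0.0055) = A$966,666.67.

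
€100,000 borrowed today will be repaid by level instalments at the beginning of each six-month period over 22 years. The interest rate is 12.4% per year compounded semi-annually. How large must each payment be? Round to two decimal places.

Level annuity due; solve PV = PMT × [(1 − (1+r)^−n)/r] × (1+r) for PMT.
Periodic rate r = 0.124/2 per half-year; n is counted in half-years.
With n = 44: PMT = 100,000 / ([(1 − (1+r)^−n)/r] × (1+r)) = €6,283.41

€6,283.41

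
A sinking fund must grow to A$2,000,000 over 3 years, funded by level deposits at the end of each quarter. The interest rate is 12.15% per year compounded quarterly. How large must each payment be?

Level ordinary annuity; solve FV = PMT × [((1+r)^n − 1)/r] for PMT.
Periodic rate r = 0.1215/4 per quarter; n is counted in quarters.
With n = 12: PMT = 2,000,000 / ([((1+r)^n − 1)/r]) = A$140,624.21

A$140,624.21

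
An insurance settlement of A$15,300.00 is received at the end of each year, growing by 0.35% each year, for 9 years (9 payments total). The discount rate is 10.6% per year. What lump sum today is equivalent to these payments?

Periodic rate r = 0.106 per year.
Growing ordinary annuity: PV = PMT₁ × [1 − ((1+g)/(1+r))^n] / (r − g) = 15,300 × [1 − ((1+0.0035)/(1+r))^9] / (r − 0.0035) = A$87,062.93.

A$87,062.93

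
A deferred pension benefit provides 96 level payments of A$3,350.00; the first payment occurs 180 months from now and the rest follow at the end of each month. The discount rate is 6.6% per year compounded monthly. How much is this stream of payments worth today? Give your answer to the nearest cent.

A$93,411.22

Ordinary annuity of 96 payments, first payment at period 180.
Periodic rate r = 0.066/12 per month; n is counted in months.
The ordinary-annuity PV formula values the stream one period before the first payment (period 179); discount that back 179 periods:
PV₀ = 3,350 × [1 − (1+r)^−96] / r × (1+r)^−179 = A$93,411.22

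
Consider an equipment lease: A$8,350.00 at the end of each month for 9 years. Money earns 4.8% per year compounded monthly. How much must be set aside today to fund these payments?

This is an ordinary annuity: 108 payments of A$8,350.00 at the end of each month.
Periodic rate r = 0.048/12 per month; n is counted in months.
PV = PMT × [(1 − (1+r)^−n)/r] = 8,350 × [1 − (1+r)^−108] / r = A$731,107.12

A$731,107.12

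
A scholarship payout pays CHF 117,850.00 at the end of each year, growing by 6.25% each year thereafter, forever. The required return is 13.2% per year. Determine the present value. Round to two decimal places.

Periodic rate r = 0.132 per year.
Growing perpetuity (Gordon): PV = PMT₁ / (r − g) = 117,850 / (r − 0.0625) = CHF 1,695,683.45.

CHF 1,695,683.45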